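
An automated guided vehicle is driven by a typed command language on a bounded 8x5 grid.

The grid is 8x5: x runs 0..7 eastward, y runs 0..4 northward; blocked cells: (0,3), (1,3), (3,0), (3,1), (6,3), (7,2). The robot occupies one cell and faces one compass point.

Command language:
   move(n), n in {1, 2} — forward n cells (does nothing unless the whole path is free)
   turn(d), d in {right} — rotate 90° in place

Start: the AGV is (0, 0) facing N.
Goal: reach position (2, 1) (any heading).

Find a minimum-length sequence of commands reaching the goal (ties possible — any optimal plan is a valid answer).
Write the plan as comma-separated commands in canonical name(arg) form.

initial: (0, 0) facing N
[1] after move(1): (0, 1) facing N
[2] after turn(right): (0, 1) facing E
[3] after move(2): (2, 1) facing E
shorter routes all fall short; 3 is best.

move(1), turn(right), move(2)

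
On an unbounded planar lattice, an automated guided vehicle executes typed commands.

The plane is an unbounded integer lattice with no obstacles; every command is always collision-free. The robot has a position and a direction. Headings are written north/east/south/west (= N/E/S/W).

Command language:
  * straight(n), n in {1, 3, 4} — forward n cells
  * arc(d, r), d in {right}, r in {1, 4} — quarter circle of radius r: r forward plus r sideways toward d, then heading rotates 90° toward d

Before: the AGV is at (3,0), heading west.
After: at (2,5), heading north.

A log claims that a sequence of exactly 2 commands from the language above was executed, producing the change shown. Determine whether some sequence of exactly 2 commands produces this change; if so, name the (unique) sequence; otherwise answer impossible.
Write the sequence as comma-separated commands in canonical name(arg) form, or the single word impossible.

arc(right, 1), straight(4)

key: cell and facing (now N) both changed — the 2 commands mix motion and turning
begin: at (3,0), heading west
step 1 (arc(right, 1)): at (2,1), heading north
step 2 (straight(4)): at (2,5), heading north
all 25 alternatives checked — unique.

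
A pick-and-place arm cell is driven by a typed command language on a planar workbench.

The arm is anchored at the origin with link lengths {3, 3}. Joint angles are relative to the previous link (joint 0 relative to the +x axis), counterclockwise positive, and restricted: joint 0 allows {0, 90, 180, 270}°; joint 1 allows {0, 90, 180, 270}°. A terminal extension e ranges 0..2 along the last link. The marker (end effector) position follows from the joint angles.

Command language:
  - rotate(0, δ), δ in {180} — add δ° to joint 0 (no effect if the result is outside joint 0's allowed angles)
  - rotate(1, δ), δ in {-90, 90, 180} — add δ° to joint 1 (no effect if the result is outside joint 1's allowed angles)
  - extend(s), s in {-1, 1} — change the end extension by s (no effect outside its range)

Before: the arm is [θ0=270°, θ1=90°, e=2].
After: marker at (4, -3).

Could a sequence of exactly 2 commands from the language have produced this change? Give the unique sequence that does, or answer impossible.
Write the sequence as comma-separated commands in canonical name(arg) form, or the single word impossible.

extend(1), extend(-1)

key: running extend(-1) before extend(1) would end elsewhere — order is forced
t0: [θ0=270°, θ1=90°, e=2]
[1] after extend(1): [θ0=270°, θ1=90°, e=2]
[2] after extend(-1): [θ0=270°, θ1=90°, e=1]
no rival 2-sequence matches.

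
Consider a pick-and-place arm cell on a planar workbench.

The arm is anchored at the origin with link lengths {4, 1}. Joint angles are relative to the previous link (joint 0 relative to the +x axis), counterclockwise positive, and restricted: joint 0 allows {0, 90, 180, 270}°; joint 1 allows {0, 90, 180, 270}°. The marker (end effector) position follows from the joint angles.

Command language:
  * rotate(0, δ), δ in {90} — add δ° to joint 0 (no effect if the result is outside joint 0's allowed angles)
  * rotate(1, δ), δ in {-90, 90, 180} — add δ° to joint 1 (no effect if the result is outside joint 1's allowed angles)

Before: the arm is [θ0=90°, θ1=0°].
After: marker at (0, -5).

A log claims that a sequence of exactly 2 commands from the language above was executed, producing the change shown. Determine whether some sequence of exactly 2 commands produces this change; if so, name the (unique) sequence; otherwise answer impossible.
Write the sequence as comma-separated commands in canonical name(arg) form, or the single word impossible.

begin: [θ0=90°, θ1=0°]
t=1 rotate(0, 90) ⇒ [θ0=180°, θ1=0°]
t=2 rotate(0, 90) ⇒ [θ0=270°, θ1=0°]
no other 2-command option fits: unique.

rotate(0, 90), rotate(0, 90)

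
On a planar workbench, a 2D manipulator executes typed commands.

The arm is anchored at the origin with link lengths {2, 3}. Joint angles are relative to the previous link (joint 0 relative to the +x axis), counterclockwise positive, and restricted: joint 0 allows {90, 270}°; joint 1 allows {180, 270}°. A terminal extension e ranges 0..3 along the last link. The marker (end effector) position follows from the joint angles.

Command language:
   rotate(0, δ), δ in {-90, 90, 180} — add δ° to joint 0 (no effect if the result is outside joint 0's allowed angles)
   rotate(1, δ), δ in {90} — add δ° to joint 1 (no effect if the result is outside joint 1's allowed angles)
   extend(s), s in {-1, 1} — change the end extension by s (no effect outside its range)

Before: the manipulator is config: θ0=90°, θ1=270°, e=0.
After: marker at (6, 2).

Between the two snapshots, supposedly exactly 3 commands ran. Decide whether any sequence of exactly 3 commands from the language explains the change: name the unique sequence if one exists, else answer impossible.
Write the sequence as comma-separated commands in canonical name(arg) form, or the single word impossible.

start: config: θ0=90°, θ1=270°, e=0
1. extend(1) → config: θ0=90°, θ1=270°, e=1
2. extend(1) → config: θ0=90°, θ1=270°, e=2
3. extend(1) → config: θ0=90°, θ1=270°, e=3
no rival 3-sequence matches.

extend(1), extend(1), extend(1)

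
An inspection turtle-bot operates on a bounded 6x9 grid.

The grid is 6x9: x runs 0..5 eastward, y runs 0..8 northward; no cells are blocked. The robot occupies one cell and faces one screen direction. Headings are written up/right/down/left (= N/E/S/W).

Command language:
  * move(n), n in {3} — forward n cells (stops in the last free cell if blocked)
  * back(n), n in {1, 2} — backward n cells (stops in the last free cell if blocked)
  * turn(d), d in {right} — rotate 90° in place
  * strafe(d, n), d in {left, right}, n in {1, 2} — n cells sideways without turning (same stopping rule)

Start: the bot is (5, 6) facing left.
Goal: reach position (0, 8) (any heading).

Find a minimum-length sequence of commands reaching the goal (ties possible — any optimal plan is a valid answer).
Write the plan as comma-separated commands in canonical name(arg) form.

strafe(right, 2), move(3), move(3)

t0: (5, 6) facing left
t=1 strafe(right, 2) ⇒ (5, 8) facing left
t=2 move(3) ⇒ (2, 8) facing left
t=3 move(3) ⇒ (0, 8) facing left
no 2-step plan works, so 3 is optimal.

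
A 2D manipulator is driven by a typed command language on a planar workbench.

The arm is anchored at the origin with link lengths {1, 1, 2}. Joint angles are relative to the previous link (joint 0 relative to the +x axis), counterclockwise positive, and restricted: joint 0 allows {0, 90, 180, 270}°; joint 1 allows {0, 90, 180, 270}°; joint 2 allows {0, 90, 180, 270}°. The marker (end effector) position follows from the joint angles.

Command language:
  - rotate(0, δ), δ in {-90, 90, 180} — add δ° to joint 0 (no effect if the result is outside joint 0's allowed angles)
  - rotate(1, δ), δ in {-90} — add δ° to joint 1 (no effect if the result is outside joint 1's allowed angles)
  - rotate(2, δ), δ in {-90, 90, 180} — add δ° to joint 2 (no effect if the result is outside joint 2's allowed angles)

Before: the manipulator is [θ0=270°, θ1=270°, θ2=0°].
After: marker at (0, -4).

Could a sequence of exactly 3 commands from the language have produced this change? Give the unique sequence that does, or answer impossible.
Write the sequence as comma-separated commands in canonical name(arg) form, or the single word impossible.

rotate(1, -90), rotate(1, -90), rotate(1, -90)

from: [θ0=270°, θ1=270°, θ2=0°]
t=1 rotate(1, -90) ⇒ [θ0=270°, θ1=180°, θ2=0°]
t=2 rotate(1, -90) ⇒ [θ0=270°, θ1=90°, θ2=0°]
t=3 rotate(1, -90) ⇒ [θ0=270°, θ1=0°, θ2=0°]
no rival 3-sequence matches.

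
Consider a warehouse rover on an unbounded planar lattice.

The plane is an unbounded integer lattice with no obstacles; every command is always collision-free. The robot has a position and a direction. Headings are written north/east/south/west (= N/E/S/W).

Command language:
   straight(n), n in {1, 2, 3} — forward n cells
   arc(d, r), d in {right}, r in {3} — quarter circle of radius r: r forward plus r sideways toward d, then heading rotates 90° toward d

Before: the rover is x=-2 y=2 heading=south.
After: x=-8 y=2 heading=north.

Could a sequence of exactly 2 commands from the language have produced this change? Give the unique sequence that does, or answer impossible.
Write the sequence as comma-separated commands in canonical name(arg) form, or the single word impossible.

key: cell and facing (now N) both changed — the 2 commands mix motion and turning
start: x=-2 y=2 heading=south
step 1 (arc(right, 3)): x=-5 y=-1 heading=west
step 2 (arc(right, 3)): x=-8 y=2 heading=north
uniquely the one of 16 2-step routes that fits.

arc(right, 3), arc(right, 3)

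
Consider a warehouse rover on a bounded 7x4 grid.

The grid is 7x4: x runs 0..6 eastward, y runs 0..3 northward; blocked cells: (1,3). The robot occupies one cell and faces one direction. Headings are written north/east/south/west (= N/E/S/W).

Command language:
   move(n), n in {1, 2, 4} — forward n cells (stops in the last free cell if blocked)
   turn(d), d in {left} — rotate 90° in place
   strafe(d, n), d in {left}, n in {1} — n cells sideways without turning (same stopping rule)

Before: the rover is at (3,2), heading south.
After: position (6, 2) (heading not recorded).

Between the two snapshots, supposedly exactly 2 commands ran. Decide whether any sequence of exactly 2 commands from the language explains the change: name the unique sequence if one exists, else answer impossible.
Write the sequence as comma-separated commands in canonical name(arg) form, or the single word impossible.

key: move(4) runs into the grid edge before its full distance
from: at (3,2), heading south
[1] after turn(left): at (3,2), heading east
[2] after move(4): at (6,2), heading east
all 25 alternatives checked — unique.

turn(left), move(4)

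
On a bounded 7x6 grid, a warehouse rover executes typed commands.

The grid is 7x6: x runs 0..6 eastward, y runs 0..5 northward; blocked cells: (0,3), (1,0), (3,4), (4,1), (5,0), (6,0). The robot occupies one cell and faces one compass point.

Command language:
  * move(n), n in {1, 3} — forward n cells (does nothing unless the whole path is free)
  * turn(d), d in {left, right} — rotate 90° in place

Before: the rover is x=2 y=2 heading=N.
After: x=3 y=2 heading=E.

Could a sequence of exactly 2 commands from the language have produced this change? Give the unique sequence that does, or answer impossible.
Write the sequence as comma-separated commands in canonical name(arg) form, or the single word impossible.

turn(right), move(1)

key: cell and facing (now E) both changed — the 2 commands mix motion and turning
start: x=2 y=2 heading=N
[1] after turn(right): x=2 y=2 heading=E
[2] after move(1): x=3 y=2 heading=E
no rival 2-sequence matches.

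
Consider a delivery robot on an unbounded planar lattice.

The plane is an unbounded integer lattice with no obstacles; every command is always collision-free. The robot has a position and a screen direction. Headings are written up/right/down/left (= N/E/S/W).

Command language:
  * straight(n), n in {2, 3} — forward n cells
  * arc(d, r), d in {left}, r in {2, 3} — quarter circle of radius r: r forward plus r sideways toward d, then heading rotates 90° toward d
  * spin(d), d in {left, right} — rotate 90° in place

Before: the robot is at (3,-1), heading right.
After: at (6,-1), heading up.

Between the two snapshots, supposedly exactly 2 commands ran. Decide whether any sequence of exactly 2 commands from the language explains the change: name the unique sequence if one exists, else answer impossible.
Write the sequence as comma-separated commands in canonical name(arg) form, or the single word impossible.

key: position moved to (6,-1) AND the heading swung to N — translation plus rotation needed
initial: at (3,-1), heading right
t=1 straight(3) ⇒ at (6,-1), heading right
t=2 spin(left) ⇒ at (6,-1), heading up
no other 2-command option fits: unique.

straight(3), spin(left)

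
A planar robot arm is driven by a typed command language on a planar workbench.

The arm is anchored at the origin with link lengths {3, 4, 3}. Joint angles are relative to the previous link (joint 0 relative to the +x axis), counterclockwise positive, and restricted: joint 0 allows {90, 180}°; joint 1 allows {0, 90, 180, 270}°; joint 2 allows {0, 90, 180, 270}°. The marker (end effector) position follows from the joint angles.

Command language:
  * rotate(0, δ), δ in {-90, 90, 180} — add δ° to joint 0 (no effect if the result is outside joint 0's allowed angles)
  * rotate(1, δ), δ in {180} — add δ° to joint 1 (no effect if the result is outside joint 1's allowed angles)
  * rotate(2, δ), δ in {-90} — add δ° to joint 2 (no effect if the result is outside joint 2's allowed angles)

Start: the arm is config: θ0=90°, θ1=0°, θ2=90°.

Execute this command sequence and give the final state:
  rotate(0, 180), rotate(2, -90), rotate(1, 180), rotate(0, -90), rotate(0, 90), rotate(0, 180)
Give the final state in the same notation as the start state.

config: θ0=180°, θ1=180°, θ2=0°

initial: config: θ0=90°, θ1=0°, θ2=90°
t=1 rotate(0, 180) ⇒ config: θ0=90°, θ1=0°, θ2=90°
t=2 rotate(2, -90) ⇒ config: θ0=90°, θ1=0°, θ2=0°
t=3 rotate(1, 180) ⇒ config: θ0=90°, θ1=180°, θ2=0°
t=4 rotate(0, -90) ⇒ config: θ0=90°, θ1=180°, θ2=0°
t=5 rotate(0, 90) ⇒ config: θ0=180°, θ1=180°, θ2=0°
t=6 rotate(0, 180) ⇒ config: θ0=180°, θ1=180°, θ2=0°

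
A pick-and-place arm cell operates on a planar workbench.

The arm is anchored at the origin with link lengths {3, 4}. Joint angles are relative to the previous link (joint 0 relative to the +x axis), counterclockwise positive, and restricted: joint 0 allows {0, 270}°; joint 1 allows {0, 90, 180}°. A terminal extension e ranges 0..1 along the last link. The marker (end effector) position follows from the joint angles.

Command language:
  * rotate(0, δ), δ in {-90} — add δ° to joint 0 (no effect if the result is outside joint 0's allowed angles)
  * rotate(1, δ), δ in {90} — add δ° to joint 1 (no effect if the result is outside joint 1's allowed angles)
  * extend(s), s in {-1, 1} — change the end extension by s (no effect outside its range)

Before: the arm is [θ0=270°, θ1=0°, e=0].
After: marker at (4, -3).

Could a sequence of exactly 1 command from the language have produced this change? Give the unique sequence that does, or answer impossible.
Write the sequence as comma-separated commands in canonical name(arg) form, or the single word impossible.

initial: [θ0=270°, θ1=0°, e=0]
1. rotate(1, 90) → [θ0=270°, θ1=90°, e=0]
all 4 alternatives checked — unique.

rotate(1, 90)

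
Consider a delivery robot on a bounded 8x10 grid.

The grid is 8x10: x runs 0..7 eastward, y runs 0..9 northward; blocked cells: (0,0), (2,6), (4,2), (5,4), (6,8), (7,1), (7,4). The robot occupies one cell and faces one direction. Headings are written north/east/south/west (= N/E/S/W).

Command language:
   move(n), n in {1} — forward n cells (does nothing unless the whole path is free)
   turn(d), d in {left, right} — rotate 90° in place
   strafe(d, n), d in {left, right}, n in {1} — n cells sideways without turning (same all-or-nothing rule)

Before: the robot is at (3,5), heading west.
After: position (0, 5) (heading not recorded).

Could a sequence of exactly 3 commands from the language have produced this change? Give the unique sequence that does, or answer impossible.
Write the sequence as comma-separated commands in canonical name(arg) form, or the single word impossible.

from: at (3,5), heading west
1. move(1) → at (2,5), heading west
2. move(1) → at (1,5), heading west
3. move(1) → at (0,5), heading west
no rival 3-sequence matches.

move(1), move(1), move(1)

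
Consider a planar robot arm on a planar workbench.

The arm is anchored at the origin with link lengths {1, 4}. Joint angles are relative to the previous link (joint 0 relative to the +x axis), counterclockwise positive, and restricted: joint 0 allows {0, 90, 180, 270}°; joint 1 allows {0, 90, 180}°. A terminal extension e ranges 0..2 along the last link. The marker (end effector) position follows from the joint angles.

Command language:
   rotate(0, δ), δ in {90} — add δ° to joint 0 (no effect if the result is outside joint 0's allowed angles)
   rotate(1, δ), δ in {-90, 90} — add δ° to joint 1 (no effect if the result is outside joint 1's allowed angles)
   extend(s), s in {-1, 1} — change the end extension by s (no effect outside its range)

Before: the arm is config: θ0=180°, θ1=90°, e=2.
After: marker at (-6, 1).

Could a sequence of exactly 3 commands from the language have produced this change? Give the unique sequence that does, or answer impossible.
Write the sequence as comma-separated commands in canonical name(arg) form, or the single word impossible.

begin: config: θ0=180°, θ1=90°, e=2
1. rotate(0, 90) → config: θ0=270°, θ1=90°, e=2
2. rotate(0, 90) → config: θ0=0°, θ1=90°, e=2
3. rotate(0, 90) → config: θ0=90°, θ1=90°, e=2
no rival 3-sequence matches.

rotate(0, 90), rotate(0, 90), rotate(0, 90)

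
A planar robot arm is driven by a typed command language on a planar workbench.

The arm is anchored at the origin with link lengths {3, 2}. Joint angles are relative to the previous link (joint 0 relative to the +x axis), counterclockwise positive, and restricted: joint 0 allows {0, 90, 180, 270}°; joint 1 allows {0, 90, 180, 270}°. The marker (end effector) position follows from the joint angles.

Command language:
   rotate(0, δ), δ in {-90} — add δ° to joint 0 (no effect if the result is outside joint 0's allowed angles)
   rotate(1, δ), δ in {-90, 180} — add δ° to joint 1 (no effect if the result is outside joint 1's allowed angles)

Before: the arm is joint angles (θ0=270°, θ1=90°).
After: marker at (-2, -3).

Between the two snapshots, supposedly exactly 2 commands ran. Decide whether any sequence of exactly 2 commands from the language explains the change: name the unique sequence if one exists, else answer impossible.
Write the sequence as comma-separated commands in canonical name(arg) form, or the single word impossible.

rotate(1, -90), rotate(1, -90)

t0: joint angles (θ0=270°, θ1=90°)
1. rotate(1, -90) → joint angles (θ0=270°, θ1=0°)
2. rotate(1, -90) → joint angles (θ0=270°, θ1=270°)
uniquely the one of 9 2-step routes that fits.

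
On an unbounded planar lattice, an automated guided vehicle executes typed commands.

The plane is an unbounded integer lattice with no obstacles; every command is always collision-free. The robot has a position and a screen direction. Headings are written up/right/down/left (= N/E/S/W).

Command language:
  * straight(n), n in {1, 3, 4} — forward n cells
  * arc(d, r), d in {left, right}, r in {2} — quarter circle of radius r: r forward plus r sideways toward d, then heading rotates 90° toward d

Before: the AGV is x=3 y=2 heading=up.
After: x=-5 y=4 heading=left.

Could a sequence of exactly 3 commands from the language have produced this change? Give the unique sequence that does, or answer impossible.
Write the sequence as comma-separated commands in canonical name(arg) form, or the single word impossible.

key: order matters: swapping arc(left, 2) and straight(3) lands elsewhere
begin: x=3 y=2 heading=up
t=1 arc(left, 2) ⇒ x=1 y=4 heading=left
t=2 straight(3) ⇒ x=-2 y=4 heading=left
t=3 straight(3) ⇒ x=-5 y=4 heading=left
uniquely the one of 125 3-step routes that fits.

arc(left, 2), straight(3), straight(3)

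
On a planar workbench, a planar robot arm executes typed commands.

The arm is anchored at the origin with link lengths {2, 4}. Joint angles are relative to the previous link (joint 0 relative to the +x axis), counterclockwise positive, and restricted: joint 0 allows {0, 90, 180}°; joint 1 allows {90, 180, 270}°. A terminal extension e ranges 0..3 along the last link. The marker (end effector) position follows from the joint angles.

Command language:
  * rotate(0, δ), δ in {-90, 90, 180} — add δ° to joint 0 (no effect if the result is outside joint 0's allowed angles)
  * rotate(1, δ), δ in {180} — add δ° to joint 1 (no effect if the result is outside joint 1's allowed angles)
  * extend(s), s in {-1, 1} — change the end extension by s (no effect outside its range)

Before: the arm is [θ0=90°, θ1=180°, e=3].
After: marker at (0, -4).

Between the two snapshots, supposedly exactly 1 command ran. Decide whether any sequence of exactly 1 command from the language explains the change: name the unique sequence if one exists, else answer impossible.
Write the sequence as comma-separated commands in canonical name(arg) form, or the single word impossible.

from: [θ0=90°, θ1=180°, e=3]
step 1 (extend(-1)): [θ0=90°, θ1=180°, e=2]
all 6 alternatives checked — unique.

extend(-1)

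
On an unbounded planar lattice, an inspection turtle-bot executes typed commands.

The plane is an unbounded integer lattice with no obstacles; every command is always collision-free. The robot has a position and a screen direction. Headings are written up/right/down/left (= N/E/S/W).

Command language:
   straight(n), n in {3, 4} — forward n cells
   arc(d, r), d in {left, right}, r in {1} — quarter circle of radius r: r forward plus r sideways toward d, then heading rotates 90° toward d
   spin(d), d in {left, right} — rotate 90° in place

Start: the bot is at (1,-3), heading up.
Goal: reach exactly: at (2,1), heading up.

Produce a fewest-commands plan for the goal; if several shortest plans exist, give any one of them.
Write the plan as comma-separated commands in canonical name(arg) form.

arc(right, 1), spin(left), straight(3)

start: at (1,-3), heading up
1. arc(right, 1) → at (2,-2), heading right
2. spin(left) → at (2,-2), heading up
3. straight(3) → at (2,1), heading up
nothing shorter than 3 reaches the goal.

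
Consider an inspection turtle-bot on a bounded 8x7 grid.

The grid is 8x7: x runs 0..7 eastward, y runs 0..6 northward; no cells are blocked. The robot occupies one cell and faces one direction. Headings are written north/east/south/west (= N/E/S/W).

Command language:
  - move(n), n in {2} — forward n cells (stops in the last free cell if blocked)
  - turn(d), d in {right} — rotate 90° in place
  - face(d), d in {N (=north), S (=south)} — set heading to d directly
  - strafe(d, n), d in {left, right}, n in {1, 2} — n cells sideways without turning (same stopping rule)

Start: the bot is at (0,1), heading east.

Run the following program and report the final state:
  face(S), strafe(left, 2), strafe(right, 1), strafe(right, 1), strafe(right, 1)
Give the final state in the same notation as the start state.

initial: at (0,1), heading east
step 1 (face(S)): at (0,1), heading south
step 2 (strafe(left, 2)): at (2,1), heading south
step 3 (strafe(right, 1)): at (1,1), heading south
step 4 (strafe(right, 1)): at (0,1), heading south
step 5 (strafe(right, 1)): at (0,1), heading south

at (0,1), heading south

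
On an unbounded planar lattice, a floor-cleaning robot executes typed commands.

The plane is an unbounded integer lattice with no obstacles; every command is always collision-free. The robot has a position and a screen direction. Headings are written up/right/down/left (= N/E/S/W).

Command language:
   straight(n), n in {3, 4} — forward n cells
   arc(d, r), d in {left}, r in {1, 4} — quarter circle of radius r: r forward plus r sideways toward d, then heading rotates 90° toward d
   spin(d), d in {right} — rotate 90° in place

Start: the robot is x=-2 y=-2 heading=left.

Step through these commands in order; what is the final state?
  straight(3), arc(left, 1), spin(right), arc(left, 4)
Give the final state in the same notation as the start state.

x=-10 y=-7 heading=down

initial: x=-2 y=-2 heading=left
t=1 straight(3) ⇒ x=-5 y=-2 heading=left
t=2 arc(left, 1) ⇒ x=-6 y=-3 heading=down
t=3 spin(right) ⇒ x=-6 y=-3 heading=left
t=4 arc(left, 4) ⇒ x=-10 y=-7 heading=down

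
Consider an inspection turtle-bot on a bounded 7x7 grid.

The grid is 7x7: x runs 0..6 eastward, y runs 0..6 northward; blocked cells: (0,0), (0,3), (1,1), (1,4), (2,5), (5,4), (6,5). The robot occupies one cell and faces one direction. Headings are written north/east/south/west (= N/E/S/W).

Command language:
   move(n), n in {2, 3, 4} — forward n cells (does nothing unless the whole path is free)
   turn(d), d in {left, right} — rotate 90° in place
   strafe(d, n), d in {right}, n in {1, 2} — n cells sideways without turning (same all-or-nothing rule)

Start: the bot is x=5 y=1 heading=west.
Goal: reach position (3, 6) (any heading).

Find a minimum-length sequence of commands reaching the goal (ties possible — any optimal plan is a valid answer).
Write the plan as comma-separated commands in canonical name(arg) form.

move(2), strafe(right, 1), turn(right), move(4)

from: x=5 y=1 heading=west
[1] after move(2): x=3 y=1 heading=west
[2] after strafe(right, 1): x=3 y=2 heading=west
[3] after turn(right): x=3 y=2 heading=north
[4] after move(4): x=3 y=6 heading=north
nothing shorter than 4 reaches the goal.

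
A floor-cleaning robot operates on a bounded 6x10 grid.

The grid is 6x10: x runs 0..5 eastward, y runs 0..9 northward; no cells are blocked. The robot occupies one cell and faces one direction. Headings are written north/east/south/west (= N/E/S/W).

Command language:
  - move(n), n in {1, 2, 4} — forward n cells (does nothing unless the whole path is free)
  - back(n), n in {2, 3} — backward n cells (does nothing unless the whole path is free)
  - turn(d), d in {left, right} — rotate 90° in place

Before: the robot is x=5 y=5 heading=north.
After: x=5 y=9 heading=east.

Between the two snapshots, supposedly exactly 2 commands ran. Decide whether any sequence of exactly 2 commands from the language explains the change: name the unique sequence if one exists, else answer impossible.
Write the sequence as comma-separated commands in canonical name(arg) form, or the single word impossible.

move(4), turn(right)

key: order matters: swapping move(4) and turn(right) lands elsewhere
start: x=5 y=5 heading=north
[1] after move(4): x=5 y=9 heading=north
[2] after turn(right): x=5 y=9 heading=east
uniquely the one of 49 2-step routes that fits.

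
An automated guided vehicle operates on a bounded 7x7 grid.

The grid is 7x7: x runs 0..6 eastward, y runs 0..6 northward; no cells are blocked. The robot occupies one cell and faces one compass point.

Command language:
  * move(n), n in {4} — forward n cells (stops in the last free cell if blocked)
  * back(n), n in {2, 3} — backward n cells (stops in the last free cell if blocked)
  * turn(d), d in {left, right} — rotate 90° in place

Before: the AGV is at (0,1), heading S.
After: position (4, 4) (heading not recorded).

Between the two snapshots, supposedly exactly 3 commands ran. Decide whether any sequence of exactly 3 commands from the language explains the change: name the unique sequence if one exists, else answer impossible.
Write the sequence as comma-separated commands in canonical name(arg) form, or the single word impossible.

key: running move(4) before back(3) would end elsewhere — order is forced
begin: at (0,1), heading S
step 1 (back(3)): at (0,4), heading S
step 2 (turn(left)): at (0,4), heading E
step 3 (move(4)): at (4,4), heading E
no rival 3-sequence matches.

back(3), turn(left), move(4)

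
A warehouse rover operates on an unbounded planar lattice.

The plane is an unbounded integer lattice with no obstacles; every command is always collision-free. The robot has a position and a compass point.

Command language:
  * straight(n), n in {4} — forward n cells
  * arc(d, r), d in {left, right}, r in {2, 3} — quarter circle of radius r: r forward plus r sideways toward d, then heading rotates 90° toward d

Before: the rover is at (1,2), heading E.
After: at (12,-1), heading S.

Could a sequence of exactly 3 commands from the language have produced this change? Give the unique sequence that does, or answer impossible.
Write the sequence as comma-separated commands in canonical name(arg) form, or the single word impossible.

straight(4), straight(4), arc(right, 3)

key: running arc(right, 3) before straight(4) would end elsewhere — order is forced
initial: at (1,2), heading E
[1] after straight(4): at (5,2), heading E
[2] after straight(4): at (9,2), heading E
[3] after arc(right, 3): at (12,-1), heading S
all 125 alternatives checked — unique.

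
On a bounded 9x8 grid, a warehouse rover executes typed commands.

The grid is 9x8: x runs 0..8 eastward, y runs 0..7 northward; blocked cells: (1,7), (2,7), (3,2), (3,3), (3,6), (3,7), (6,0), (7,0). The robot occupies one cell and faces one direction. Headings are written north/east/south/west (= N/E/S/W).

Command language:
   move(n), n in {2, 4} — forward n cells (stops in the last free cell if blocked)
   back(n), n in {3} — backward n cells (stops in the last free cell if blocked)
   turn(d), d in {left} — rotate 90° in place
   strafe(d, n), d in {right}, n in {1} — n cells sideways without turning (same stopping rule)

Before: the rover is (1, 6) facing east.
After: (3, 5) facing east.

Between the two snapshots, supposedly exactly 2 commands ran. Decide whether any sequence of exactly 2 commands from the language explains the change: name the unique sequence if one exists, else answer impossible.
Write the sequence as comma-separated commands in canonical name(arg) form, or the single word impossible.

key: heading stays E — no command in the sequence turns
begin: (1, 6) facing east
1. strafe(right, 1) → (1, 5) facing east
2. move(2) → (3, 5) facing east
no other 2-command option fits: unique.

strafe(right, 1), move(2)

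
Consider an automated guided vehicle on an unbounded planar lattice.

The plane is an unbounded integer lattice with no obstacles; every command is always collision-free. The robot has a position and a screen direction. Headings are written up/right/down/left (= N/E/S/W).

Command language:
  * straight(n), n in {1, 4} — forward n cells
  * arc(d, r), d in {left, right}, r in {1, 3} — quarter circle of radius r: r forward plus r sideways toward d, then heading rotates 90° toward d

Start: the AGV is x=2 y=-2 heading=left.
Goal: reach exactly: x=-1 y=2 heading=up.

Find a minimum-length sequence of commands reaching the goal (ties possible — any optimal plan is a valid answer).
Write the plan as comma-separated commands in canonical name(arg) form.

from: x=2 y=-2 heading=left
1. arc(right, 3) → x=-1 y=1 heading=up
2. straight(1) → x=-1 y=2 heading=up
shorter routes all fall short; 2 is best.

arc(right, 3), straight(1)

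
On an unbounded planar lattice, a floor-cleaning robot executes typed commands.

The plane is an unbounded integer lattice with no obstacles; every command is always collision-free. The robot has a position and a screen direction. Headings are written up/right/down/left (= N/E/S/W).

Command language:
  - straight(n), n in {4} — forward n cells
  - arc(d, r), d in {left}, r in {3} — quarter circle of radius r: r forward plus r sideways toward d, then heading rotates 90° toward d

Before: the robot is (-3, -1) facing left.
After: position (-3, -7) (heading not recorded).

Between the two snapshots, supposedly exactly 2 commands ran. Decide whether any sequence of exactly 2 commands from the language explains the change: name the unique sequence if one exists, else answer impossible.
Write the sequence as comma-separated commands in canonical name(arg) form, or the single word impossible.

initial: (-3, -1) facing left
t=1 arc(left, 3) ⇒ (-6, -4) facing down
t=2 arc(left, 3) ⇒ (-3, -7) facing right
uniquely the one of 4 2-step routes that fits.

arc(left, 3), arc(left, 3)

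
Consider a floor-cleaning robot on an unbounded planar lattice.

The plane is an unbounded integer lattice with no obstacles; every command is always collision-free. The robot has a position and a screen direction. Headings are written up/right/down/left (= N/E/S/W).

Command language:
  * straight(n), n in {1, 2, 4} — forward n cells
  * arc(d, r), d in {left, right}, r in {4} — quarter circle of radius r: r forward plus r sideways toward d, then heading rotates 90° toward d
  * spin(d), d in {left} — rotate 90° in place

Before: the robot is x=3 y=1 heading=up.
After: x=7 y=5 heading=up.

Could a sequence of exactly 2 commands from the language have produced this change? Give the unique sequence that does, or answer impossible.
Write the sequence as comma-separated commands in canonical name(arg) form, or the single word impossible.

key: still facing N at the end — net rotation zero over 2 steps
start: x=3 y=1 heading=up
step 1 (arc(right, 4)): x=7 y=5 heading=right
step 2 (spin(left)): x=7 y=5 heading=up
no other 2-command option fits: unique.

arc(right, 4), spin(left)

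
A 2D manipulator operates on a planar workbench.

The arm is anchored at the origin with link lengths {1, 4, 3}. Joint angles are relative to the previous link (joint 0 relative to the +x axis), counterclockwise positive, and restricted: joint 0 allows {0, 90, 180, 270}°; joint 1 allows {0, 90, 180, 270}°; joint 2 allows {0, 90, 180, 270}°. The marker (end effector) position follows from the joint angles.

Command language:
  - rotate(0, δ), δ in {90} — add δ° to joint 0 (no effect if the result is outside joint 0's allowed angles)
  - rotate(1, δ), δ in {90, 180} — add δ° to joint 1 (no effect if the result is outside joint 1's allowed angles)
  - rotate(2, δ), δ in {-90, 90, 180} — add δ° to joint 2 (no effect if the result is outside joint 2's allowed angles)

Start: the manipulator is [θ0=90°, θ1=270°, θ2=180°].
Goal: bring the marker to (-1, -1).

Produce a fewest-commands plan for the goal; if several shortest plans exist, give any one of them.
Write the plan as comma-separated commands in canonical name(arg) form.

t0: [θ0=90°, θ1=270°, θ2=180°]
[1] after rotate(0, 90): [θ0=180°, θ1=270°, θ2=180°]
[2] after rotate(0, 90): [θ0=270°, θ1=270°, θ2=180°]
no 1-step plan works, so 2 is optimal.

rotate(0, 90), rotate(0, 90)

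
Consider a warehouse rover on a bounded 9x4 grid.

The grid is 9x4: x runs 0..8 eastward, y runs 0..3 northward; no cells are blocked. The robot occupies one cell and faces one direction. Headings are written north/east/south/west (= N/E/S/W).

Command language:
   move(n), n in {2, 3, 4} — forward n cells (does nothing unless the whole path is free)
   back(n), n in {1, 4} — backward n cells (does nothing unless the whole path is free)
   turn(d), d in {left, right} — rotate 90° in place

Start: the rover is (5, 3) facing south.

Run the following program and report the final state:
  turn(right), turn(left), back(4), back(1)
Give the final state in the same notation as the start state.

(5, 3) facing south

initial: (5, 3) facing south
step 1 (turn(right)): (5, 3) facing west
step 2 (turn(left)): (5, 3) facing south
step 3 (back(4)): (5, 3) facing south
step 4 (back(1)): (5, 3) facing south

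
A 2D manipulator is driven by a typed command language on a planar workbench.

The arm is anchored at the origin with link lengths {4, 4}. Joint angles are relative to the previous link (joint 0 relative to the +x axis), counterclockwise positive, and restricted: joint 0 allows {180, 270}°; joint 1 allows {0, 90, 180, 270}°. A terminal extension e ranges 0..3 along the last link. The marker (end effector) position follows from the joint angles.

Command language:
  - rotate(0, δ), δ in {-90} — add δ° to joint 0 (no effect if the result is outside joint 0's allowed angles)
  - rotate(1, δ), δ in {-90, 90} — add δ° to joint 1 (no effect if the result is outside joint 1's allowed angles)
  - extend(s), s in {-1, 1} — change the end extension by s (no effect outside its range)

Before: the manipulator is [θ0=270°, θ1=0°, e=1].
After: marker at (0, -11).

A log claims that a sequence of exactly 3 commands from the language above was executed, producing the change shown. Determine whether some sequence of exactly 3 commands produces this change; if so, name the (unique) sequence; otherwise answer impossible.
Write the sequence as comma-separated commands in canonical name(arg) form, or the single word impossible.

extend(1), extend(1), extend(1)

start: [θ0=270°, θ1=0°, e=1]
t=1 extend(1) ⇒ [θ0=270°, θ1=0°, e=2]
t=2 extend(1) ⇒ [θ0=270°, θ1=0°, e=3]
t=3 extend(1) ⇒ [θ0=270°, θ1=0°, e=3]
uniquely the one of 125 3-step routes that fits.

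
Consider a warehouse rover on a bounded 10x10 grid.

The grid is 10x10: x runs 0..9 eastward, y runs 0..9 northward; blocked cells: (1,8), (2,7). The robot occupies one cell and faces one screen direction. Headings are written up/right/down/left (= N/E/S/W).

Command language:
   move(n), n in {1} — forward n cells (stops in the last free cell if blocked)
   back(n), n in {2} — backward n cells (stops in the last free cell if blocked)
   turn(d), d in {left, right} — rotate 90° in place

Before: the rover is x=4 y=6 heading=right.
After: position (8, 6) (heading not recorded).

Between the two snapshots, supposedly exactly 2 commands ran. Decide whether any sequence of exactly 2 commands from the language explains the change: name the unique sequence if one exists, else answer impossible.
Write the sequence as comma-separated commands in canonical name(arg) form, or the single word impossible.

every 2-command combo misses the target.

impossible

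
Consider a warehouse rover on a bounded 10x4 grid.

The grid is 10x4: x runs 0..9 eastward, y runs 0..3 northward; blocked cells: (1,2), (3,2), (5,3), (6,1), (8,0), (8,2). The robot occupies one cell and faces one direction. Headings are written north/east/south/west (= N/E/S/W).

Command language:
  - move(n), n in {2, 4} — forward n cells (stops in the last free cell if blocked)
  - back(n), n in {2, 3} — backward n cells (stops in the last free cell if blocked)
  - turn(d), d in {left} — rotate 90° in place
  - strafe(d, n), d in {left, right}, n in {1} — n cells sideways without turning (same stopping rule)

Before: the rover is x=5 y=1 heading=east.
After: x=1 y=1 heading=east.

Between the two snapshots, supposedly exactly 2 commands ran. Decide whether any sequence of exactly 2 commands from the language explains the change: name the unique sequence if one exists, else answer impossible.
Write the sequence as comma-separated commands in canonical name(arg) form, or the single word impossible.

key: heading stays E — no command in the sequence turns
initial: x=5 y=1 heading=east
step 1 (back(2)): x=3 y=1 heading=east
step 2 (back(2)): x=1 y=1 heading=east
no other 2-command option fits: unique.

back(2), back(2)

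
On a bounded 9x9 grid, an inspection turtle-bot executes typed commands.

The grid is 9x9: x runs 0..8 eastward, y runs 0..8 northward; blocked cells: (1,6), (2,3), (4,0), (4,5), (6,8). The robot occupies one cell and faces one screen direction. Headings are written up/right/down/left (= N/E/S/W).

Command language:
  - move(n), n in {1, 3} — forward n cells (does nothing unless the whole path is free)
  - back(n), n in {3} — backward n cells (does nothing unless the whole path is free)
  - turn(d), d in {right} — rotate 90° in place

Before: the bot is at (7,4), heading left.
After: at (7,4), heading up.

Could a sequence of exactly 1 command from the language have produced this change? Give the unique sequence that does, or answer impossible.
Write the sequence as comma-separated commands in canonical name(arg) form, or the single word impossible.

key: parked at (7,4) the whole time — nothing moves the robot
t0: at (7,4), heading left
1. turn(right) → at (7,4), heading up
all 4 alternatives checked — unique.

turn(right)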